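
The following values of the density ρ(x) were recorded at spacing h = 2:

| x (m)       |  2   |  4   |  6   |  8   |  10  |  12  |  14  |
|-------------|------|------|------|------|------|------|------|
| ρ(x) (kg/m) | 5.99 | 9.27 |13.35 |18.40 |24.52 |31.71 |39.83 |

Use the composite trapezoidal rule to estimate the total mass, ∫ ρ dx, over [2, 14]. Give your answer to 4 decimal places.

h = 2, n = 6.
(h/2)·[y₀ + 2y₁ + 2y₂ + 2y₃ + 2y₄ + 2y₅ + y₆] = 1·(240.32) = 240.3200.

240.3200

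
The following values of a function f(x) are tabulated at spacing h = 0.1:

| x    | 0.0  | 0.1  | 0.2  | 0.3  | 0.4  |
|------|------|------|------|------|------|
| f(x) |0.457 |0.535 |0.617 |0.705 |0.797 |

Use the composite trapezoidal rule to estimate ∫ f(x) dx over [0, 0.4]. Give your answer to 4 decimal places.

h = 0.1, n = 4.
(h/2)·[y₀ + 2y₁ + 2y₂ + 2y₃ + y₄] = 0.05·(4.968) = 0.2484.

0.2484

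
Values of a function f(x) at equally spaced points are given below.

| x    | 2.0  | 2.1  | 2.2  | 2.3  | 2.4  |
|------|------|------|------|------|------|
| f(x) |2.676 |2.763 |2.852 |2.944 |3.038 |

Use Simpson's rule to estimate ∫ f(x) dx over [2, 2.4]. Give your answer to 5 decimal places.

h = 0.1, n = 4.
(h/3)·[y₀ + 4y₁ + 2y₂ + 4y₃ + y₄] = 0.033333·(34.246) = 1.14153.

1.14153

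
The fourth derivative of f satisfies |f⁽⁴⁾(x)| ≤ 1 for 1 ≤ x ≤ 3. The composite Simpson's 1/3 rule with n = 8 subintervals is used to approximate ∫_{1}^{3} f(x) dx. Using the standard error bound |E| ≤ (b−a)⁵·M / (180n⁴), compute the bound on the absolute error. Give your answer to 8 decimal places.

|E| ≤ (2)⁵·1 / (180·8⁴) = 32/737280 = 0.00004340.

0.00004340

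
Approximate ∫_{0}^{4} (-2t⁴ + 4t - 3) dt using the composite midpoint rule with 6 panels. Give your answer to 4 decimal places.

-380.1646

h = (4 − 0)/6 = 0.666667.
Midpoints m₁,…,m₆ = 0.333333, 1, 1.666667, 2.333333, 3, 3.666667.
f(m₁)=-1.691358, f(m₂)=-1, f(m₃)=-11.765432, f(m₄)=-52.950617, f(m₅)=-153, f(m₆)=-349.839506.
h·[f(m₁) + f(m₂) + f(m₃) + f(m₄) + f(m₅) + f(m₆)] = 0.666667·(-570.246914) = -380.1646.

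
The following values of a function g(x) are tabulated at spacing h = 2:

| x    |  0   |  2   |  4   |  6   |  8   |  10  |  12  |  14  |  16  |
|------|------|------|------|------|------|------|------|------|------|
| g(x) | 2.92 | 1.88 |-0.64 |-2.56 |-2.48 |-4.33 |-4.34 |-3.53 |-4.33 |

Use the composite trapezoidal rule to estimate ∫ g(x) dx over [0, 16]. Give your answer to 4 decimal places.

-33.4100

h = 2, n = 8.
(h/2)·[y₀ + 2y₁ + 2y₂ + 2y₃ + 2y₄ + 2y₅ + 2y₆ + 2y₇ + y₈] = 1·(-33.41) = -33.4100.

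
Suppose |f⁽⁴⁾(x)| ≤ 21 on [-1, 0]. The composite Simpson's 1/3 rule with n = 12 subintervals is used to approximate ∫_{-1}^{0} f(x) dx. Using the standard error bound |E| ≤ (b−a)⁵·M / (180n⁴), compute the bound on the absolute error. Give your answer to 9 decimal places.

|E| ≤ (1)⁵·21 / (180·12⁴) = 21/3732480 = 0.000005626.

0.000005626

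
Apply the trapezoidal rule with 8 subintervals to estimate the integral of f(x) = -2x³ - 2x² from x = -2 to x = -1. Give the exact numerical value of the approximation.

h = (-1 − (-2))/8 = 0.125.
Nodes x₀,…,x₈ = -2, -1.875, -1.75, -1.625, -1.5, -1.375, -1.25, -1.125, -1.
f(x) = -2x³ - 2x²: f₀=8, f₁=6.15234375, f₂=4.59375, f₃=3.30078125, f₄=2.25, f₅=1.41796875, f₆=0.78125, f₇=0.31640625, f₈=0.
(h/2)·[f₀ + 2f₁ + 2f₂ + 2f₃ + 2f₄ + 2f₅ + 2f₆ + 2f₇ + f₈] = 0.0625·(45.625) = 2.8515625.

2.8515625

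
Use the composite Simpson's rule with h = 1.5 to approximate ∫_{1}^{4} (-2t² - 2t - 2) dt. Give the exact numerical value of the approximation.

-63

h = (4 − 1)/2 = 1.5.
Nodes t₀,…,t₂ = 1, 2.5, 4.
f(t) = -2t² - 2t - 2: f₀=-6, f₁=-19.5, f₂=-42.
(h/3)·[f₀ + 4f₁ + f₂] = 0.5·(-126) = -63.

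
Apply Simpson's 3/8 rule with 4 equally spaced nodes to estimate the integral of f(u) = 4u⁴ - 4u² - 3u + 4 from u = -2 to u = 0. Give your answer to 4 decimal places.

h = (0 − (-2))/3 = 0.666667.
Nodes u₀,…,u₃ = -2, -1.333333, -0.666667, 0.
f(u) = 4u⁴ - 4u² - 3u + 4: f₀=58, f₁=13.530864, f₂=5.012346, f₃=4.
(3h/8)·[f₀ + 3f₁ + 3f₂ + f₃] = 0.25·(117.629630) = 29.4074.

29.4074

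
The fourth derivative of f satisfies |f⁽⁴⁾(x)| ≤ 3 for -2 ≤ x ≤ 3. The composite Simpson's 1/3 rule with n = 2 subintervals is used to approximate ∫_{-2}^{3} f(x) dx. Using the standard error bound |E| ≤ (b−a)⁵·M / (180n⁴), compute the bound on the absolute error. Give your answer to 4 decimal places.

|E| ≤ (5)⁵·3 / (180·2⁴) = 9375/2880 = 3.2552.

3.2552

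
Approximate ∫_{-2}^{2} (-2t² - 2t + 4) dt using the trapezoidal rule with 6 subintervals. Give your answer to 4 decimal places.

h = (2 − (-2))/6 = 0.666667.
Nodes t₀,…,t₆ = -2, -1.333333, -0.666667, 0, 0.666667, 1.333333, 2.
f(t) = -2t² - 2t + 4: f₀=0, f₁=3.111111, f₂=4.444444, f₃=4, f₄=1.777778, f₅=-2.222222, f₆=-8.
(h/2)·[f₀ + 2f₁ + 2f₂ + 2f₃ + 2f₄ + 2f₅ + f₆] = 0.333333·(14.222222) = 4.7407.

4.7407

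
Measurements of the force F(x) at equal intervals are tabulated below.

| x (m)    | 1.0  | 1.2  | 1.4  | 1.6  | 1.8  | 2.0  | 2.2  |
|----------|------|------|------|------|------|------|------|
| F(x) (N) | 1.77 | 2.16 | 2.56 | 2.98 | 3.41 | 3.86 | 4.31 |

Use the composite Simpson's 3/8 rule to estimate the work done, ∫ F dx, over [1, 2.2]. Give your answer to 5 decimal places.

h = 0.2, n = 6.
(3h/8)·[y₀ + 3y₁ + 3y₂ + 2y₃ + 3y₄ + 3y₅ + y₆] = 0.075·(48.01) = 3.60075.

3.60075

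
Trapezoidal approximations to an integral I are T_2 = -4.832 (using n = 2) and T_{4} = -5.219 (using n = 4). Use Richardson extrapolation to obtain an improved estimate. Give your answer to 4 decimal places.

R = (4·T_{4} − T_2) / 3 = (4·(-5.219) − (-4.832))/3 = (-16.044)/3 = -5.3480.

-5.3480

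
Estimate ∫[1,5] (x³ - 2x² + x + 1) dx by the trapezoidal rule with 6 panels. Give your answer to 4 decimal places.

91.4074

h = (5 − 1)/6 = 0.666667.
Nodes x₀,…,x₆ = 1, 1.666667, 2.333333, 3, 3.666667, 4.333333, 5.
f(x) = x³ - 2x² + x + 1: f₀=1, f₁=1.740741, f₂=5.148148, f₃=13, f₄=27.074074, f₅=49.148148, f₆=81.
(h/2)·[f₀ + 2f₁ + 2f₂ + 2f₃ + 2f₄ + 2f₅ + f₆] = 0.333333·(274.222222) = 91.4074.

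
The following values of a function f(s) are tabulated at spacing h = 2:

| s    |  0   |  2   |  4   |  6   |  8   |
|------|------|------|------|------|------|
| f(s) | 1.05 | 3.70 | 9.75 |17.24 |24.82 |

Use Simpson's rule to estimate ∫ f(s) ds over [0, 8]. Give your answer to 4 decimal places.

h = 2, n = 4.
(h/3)·[y₀ + 4y₁ + 2y₂ + 4y₃ + y₄] = 0.666667·(129.13) = 86.0867.

86.0867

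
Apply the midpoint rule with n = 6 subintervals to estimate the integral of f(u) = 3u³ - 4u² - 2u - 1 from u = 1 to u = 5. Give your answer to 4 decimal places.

h = (5 − 1)/6 = 0.666667.
Midpoints m₁,…,m₆ = 1.333333, 2, 2.666667, 3.333333, 4, 4.666667.
f(m₁)=-3.666667, f(m₂)=3, f(m₃)=22.111111, f(m₄)=59, f(m₅)=119, f(m₆)=207.444444.
h·[f(m₁) + f(m₂) + f(m₃) + f(m₄) + f(m₅) + f(m₆)] = 0.666667·(406.888889) = 271.2593.

271.2593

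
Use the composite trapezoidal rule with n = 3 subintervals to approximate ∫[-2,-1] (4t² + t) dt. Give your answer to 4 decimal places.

7.9074

h = (-1 − (-2))/3 = 0.333333.
Nodes t₀,…,t₃ = -2, -1.666667, -1.333333, -1.
f(t) = 4t² + t: f₀=14, f₁=9.444444, f₂=5.777778, f₃=3.
(h/2)·[f₀ + 2f₁ + 2f₂ + f₃] = 0.166667·(47.444444) = 7.9074.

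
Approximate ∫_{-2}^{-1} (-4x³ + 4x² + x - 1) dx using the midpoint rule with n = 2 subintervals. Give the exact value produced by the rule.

21.375

h = (-1 − (-2))/2 = 0.5.
Midpoints m₁,…,m₂ = -1.75, -1.25.
f(m₁)=30.9375, f(m₂)=11.8125.
h·[f(m₁) + f(m₂)] = 0.5·(42.75) = 21.375.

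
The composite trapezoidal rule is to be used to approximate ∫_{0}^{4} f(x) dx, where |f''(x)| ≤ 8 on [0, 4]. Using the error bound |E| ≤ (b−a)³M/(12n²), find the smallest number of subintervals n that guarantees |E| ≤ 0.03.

Need 512/(12n²) ≤ 0.03.
n² ≥ 512/(12·0.03) = 1422.22 ⇒ n ≥ 37.7124, so the smallest n is 38.

38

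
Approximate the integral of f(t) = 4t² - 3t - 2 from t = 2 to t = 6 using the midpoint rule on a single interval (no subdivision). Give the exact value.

200

M = (b−a)·f(4) = 4·(50) = 200.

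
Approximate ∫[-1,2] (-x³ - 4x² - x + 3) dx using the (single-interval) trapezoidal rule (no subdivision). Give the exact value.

T = (b−a)/2 · [f(-1) + f(2)] = 1.5·[1 + (-23)] = -33.

-33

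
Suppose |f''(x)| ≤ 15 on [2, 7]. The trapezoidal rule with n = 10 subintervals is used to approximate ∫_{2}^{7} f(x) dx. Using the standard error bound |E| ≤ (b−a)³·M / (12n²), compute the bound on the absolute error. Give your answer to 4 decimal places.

|E| ≤ (5)³·15 / (12·10²) = 1875/1200 = 1.5625.

1.5625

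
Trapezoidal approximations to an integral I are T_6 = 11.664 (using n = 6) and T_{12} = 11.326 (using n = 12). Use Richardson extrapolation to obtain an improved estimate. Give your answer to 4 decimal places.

11.2133

R = (4·T_{12} − T_6) / 3 = (4·11.326 − 11.664)/3 = (33.640)/3 = 11.2133.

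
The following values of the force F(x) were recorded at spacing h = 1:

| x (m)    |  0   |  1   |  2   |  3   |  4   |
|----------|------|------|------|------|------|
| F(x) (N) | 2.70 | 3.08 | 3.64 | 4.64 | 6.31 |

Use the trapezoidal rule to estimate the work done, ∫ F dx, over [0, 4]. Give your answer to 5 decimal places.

15.86500

h = 1, n = 4.
(h/2)·[y₀ + 2y₁ + 2y₂ + 2y₃ + y₄] = 0.5·(31.73) = 15.86500.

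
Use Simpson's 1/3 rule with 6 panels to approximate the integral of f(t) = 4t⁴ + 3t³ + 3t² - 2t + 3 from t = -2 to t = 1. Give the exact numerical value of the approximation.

36.25

h = (1 − (-2))/6 = 0.5.
Nodes t₀,…,t₆ = -2, -1.5, -1, -0.5, 0, 0.5, 1.
f(t) = 4t⁴ + 3t³ + 3t² - 2t + 3: f₀=59, f₁=22.875, f₂=9, f₃=4.625, f₄=3, f₅=3.375, f₆=11.
(h/3)·[f₀ + 4f₁ + 2f₂ + 4f₃ + 2f₄ + 4f₅ + f₆] = 0.166667·(217.5) = 36.25.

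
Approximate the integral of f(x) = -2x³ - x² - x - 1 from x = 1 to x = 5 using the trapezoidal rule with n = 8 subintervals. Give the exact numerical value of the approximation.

-372.5

h = (5 − 1)/8 = 0.5.
Nodes x₀,…,x₈ = 1, 1.5, 2, 2.5, 3, 3.5, 4, 4.5, 5.
f(x) = -2x³ - x² - x - 1: f₀=-5, f₁=-11.5, f₂=-23, f₃=-41, f₄=-67, f₅=-102.5, f₆=-149, f₇=-208, f₈=-281.
(h/2)·[f₀ + 2f₁ + 2f₂ + 2f₃ + 2f₄ + 2f₅ + 2f₆ + 2f₇ + f₈] = 0.25·(-1490) = -372.5.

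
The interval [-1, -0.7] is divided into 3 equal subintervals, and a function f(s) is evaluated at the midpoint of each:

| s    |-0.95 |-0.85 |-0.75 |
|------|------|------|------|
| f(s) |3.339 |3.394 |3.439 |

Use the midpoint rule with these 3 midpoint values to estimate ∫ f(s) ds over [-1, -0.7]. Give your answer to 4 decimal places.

h = 0.1, n = 3.
h·[y(m₁) + y(m₂) + y(m₃)] = 0.1·(10.172) = 1.0172.

1.0172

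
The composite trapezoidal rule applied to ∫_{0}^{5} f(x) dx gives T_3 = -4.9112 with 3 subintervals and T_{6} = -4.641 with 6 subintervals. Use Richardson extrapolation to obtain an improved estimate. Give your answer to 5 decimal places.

-4.55093

R = (4·T_{6} − T_3) / 3 = (4·(-4.641) − (-4.9112))/3 = (-13.6528)/3 = -4.55093.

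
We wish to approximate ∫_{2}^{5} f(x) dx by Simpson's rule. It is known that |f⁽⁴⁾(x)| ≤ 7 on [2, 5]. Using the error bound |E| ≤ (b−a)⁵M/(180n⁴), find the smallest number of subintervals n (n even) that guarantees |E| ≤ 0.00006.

Need 1701/(180n⁴) ≤ 0.00006.
n⁴ ≥ 1701/(180·0.00006) = 157500 ⇒ n ≥ 19.9214, so the smallest even n is 20. (n must be even for Simpson's rule.)

20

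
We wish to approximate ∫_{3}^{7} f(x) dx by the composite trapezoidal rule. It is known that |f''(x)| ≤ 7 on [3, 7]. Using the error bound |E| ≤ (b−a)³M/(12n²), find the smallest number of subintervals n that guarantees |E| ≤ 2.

Need 448/(12n²) ≤ 2.
n² ≥ 448/(12·2) = 18.6667 ⇒ n ≥ 4.3205, so the smallest n is 5.

5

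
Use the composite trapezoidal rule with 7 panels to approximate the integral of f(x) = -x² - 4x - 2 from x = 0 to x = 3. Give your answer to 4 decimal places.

h = (3 − 0)/7 = 0.428571.
Nodes x₀,…,x₇ = 0, 0.428571, 0.857143, 1.285714, 1.714286, 2.142857, 2.571429, 3.
f(x) = -x² - 4x - 2: f₀=-2, f₁=-3.897959, f₂=-6.163265, f₃=-8.795918, f₄=-11.795918, f₅=-15.163265, f₆=-18.897959, f₇=-23.
(h/2)·[f₀ + 2f₁ + 2f₂ + 2f₃ + 2f₄ + 2f₅ + 2f₆ + f₇] = 0.214286·(-154.428571) = -33.0918.

-33.0918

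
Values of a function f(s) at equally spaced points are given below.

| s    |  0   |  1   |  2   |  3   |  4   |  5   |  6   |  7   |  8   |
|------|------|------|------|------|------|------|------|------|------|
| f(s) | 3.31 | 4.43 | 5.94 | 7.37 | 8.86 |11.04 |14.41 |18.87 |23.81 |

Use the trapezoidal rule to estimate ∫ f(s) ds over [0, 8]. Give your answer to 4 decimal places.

84.4800

h = 1, n = 8.
(h/2)·[y₀ + 2y₁ + 2y₂ + 2y₃ + 2y₄ + 2y₅ + 2y₆ + 2y₇ + y₈] = 0.5·(168.96) = 84.4800.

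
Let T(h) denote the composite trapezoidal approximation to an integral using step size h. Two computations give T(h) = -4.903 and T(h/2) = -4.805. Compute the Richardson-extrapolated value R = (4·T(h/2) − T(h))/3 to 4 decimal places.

R = (4·T(h/2) − T(h)) / 3 = (4·(-4.805) − (-4.903))/3 = (-14.317)/3 = -4.7723.

-4.7723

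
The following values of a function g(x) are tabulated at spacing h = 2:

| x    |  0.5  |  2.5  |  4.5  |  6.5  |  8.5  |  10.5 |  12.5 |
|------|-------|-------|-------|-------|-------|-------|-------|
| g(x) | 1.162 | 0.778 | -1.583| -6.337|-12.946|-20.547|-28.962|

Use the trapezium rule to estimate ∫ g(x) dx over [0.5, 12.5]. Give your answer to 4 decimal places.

-109.0700

h = 2, n = 6.
(h/2)·[y₀ + 2y₁ + 2y₂ + 2y₃ + 2y₄ + 2y₅ + y₆] = 1·(-109.070) = -109.0700.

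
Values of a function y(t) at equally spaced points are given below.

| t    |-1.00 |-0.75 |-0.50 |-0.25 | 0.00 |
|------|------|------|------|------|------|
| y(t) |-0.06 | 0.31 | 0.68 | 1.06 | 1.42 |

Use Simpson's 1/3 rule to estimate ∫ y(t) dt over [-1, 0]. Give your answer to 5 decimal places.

h = 0.25, n = 4.
(h/3)·[y₀ + 4y₁ + 2y₂ + 4y₃ + y₄] = 0.083333·(8.20) = 0.68333.

0.68333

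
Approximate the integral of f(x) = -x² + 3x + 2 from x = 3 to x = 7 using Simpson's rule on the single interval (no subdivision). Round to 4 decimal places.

S = (b−a)/6 · [f(3) + 4f(5) + f(7)] = 0.666667·[2 + 4·(-8) + (-26)] = -37.3333.

-37.3333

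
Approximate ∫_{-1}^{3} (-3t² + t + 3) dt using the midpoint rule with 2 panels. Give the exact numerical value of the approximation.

-8

h = (3 − (-1))/2 = 2.
Midpoints m₁,…,m₂ = 0, 2.
f(m₁)=3, f(m₂)=-7.
h·[f(m₁) + f(m₂)] = 2·(-4) = -8.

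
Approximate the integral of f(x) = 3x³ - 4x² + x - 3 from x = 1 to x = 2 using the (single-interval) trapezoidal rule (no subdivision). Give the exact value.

T = (b−a)/2 · [f(1) + f(2)] = 0.5·[(-3) + 7] = 2.

2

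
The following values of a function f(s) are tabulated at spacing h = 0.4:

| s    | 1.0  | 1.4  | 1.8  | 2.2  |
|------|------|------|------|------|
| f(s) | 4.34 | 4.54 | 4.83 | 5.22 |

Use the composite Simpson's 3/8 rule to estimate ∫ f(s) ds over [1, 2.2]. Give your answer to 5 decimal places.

5.65050

h = 0.4, n = 3.
(3h/8)·[y₀ + 3y₁ + 3y₂ + y₃] = 0.15·(37.67) = 5.65050.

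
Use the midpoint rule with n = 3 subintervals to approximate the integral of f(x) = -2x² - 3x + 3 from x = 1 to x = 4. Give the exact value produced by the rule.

-55

h = (4 − 1)/3 = 1.
Midpoints m₁,…,m₃ = 1.5, 2.5, 3.5.
f(m₁)=-6, f(m₂)=-17, f(m₃)=-32.
h·[f(m₁) + f(m₂) + f(m₃)] = 1·(-55) = -55.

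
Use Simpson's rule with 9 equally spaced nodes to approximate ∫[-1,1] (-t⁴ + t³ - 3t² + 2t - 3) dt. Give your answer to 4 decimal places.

-8.4010

h = (1 − (-1))/8 = 0.25.
Nodes t₀,…,t₈ = -1, -0.75, -0.5, -0.25, 0, 0.25, 0.5, 0.75, 1.
f(t) = -t⁴ + t³ - 3t² + 2t - 3: f₀=-10, f₁=-6.92578125, f₂=-4.9375, f₃=-3.70703125, f₄=-3, f₅=-2.67578125, f₆=-2.6875, f₇=-3.08203125, f₈=-4.
(h/3)·[f₀ + 4f₁ + 2f₂ + 4f₃ + 2f₄ + 4f₅ + 2f₆ + 4f₇ + f₈] = 0.083333·(-100.8125) = -8.4010.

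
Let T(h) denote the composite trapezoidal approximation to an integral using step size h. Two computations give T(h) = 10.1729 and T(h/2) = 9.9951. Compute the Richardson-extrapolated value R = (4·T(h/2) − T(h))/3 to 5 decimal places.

R = (4·T(h/2) − T(h)) / 3 = (4·9.9951 − 10.1729)/3 = (29.8075)/3 = 9.93583.

9.93583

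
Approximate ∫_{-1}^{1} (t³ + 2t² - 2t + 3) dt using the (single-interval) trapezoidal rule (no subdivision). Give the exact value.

T = (b−a)/2 · [f(-1) + f(1)] = 1·[6 + 4] = 10.

10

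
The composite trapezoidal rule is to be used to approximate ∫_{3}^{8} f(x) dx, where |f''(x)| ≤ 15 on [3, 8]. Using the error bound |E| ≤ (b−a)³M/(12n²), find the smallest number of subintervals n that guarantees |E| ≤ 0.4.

Need 1875/(12n²) ≤ 0.4.
n² ≥ 1875/(12·0.4) = 390.625 ⇒ n ≥ 19.7642, so the smallest n is 20.

20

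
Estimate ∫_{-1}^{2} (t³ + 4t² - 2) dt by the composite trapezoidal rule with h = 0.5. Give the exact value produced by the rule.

h = (2 − (-1))/6 = 0.5.
Nodes t₀,…,t₆ = -1, -0.5, 0, 0.5, 1, 1.5, 2.
f(t) = t³ + 4t² - 2: f₀=1, f₁=-1.125, f₂=-2, f₃=-0.875, f₄=3, f₅=10.375, f₆=22.
(h/2)·[f₀ + 2f₁ + 2f₂ + 2f₃ + 2f₄ + 2f₅ + f₆] = 0.25·(41.75) = 10.4375.

10.4375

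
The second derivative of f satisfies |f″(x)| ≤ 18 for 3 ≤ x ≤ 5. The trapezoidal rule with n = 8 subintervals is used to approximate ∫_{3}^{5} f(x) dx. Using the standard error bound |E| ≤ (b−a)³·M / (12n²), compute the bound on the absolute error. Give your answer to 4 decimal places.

0.1875

|E| ≤ (2)³·18 / (12·8²) = 144/768 = 0.1875.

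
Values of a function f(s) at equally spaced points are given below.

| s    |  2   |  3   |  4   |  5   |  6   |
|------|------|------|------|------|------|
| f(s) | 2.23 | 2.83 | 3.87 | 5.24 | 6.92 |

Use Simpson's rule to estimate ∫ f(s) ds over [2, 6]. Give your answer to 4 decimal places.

h = 1, n = 4.
(h/3)·[y₀ + 4y₁ + 2y₂ + 4y₃ + y₄] = 0.333333·(49.17) = 16.3900.

16.3900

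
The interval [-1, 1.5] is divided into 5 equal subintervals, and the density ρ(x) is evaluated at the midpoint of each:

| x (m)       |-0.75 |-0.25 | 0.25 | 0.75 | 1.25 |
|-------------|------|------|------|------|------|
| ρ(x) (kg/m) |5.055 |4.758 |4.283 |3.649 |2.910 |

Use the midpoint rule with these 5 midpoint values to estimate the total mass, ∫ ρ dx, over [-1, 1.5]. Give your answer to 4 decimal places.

h = 0.5, n = 5.
h·[y(m₁) + y(m₂) + y(m₃) + y(m₄) + y(m₅)] = 0.5·(20.655) = 10.3275.

10.3275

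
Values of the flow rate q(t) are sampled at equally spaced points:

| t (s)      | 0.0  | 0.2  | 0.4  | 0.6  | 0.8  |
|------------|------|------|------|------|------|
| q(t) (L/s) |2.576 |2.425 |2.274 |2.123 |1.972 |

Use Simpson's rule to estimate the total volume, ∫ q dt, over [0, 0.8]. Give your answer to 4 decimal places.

h = 0.2, n = 4.
(h/3)·[y₀ + 4y₁ + 2y₂ + 4y₃ + y₄] = 0.066667·(27.288) = 1.8192.

1.8192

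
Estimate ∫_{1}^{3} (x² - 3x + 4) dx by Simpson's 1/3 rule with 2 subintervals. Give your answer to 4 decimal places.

4.6667

h = (3 − 1)/2 = 1.
Nodes x₀,…,x₂ = 1, 2, 3.
f(x) = x² - 3x + 4: f₀=2, f₁=2, f₂=4.
(h/3)·[f₀ + 4f₁ + f₂] = 0.333333·(14) = 4.6667.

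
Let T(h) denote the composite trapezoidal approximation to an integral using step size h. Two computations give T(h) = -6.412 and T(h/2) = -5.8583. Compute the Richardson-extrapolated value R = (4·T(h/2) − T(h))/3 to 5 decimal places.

R = (4·T(h/2) − T(h)) / 3 = (4·(-5.8583) − (-6.412))/3 = (-17.0212)/3 = -5.67373.

-5.67373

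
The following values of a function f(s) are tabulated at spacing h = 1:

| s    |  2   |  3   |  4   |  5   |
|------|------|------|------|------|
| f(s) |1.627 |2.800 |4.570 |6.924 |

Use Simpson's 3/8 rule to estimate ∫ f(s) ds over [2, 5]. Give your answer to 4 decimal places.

11.4979

h = 1, n = 3.
(3h/8)·[y₀ + 3y₁ + 3y₂ + y₃] = 0.375·(30.661) = 11.4979.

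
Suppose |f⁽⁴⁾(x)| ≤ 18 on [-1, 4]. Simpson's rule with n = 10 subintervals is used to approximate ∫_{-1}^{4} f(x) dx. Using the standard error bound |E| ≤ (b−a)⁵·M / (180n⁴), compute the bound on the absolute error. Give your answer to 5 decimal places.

|E| ≤ (5)⁵·18 / (180·10⁴) = 56250/1800000 = 0.03125.

0.03125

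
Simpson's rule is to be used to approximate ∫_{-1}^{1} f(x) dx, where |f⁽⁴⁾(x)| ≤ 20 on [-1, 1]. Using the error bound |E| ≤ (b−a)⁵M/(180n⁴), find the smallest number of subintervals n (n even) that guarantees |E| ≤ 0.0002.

Need 640/(180n⁴) ≤ 0.0002.
n⁴ ≥ 640/(180·0.0002) = 17777.8 ⇒ n ≥ 11.5470, so the smallest even n is 12. (n must be even for Simpson's rule.)

12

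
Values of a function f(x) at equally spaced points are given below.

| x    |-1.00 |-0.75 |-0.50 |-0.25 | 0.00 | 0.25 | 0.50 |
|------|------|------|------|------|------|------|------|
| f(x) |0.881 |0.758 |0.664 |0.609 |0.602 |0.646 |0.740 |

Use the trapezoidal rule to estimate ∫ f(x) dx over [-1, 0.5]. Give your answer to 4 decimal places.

h = 0.25, n = 6.
(h/2)·[y₀ + 2y₁ + 2y₂ + 2y₃ + 2y₄ + 2y₅ + y₆] = 0.125·(8.179) = 1.0224.

1.0224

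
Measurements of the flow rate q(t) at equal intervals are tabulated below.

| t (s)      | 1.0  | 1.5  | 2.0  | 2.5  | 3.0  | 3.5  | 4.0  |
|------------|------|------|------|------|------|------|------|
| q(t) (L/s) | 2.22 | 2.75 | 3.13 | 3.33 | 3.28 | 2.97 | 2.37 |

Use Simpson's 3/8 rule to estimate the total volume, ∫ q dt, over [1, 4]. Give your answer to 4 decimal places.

8.9325

h = 0.5, n = 6.
(3h/8)·[y₀ + 3y₁ + 3y₂ + 2y₃ + 3y₄ + 3y₅ + y₆] = 0.1875·(47.64) = 8.9325.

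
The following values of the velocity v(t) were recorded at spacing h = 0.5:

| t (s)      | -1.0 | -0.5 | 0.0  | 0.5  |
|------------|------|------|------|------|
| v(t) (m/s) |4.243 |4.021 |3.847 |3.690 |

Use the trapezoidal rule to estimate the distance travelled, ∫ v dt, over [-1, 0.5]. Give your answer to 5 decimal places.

h = 0.5, n = 3.
(h/2)·[y₀ + 2y₁ + 2y₂ + y₃] = 0.25·(23.669) = 5.91725.

5.91725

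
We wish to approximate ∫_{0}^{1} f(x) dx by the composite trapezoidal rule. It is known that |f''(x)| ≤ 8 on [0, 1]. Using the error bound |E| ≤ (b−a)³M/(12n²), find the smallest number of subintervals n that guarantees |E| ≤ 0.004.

13

Need 8/(12n²) ≤ 0.004.
n² ≥ 8/(12·0.004) = 166.667 ⇒ n ≥ 12.9099, so the smallest n is 13.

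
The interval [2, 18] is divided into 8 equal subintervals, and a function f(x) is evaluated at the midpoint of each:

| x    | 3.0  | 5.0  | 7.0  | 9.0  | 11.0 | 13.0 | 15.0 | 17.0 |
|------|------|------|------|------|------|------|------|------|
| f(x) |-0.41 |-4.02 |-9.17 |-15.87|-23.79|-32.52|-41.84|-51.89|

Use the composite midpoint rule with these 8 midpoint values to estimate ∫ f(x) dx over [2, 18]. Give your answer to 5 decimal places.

-359.02000

h = 2, n = 8.
h·[y(m₁) + y(m₂) + y(m₃) + y(m₄) + y(m₅) + y(m₆) + y(m₇) + y(m₈)] = 2·(-179.51) = -359.02000.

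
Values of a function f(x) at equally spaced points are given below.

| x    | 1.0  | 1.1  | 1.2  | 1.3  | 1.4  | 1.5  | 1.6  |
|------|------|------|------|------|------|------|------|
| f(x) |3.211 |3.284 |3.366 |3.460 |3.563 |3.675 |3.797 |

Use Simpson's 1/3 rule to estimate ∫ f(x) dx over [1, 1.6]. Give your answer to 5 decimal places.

2.08473

h = 0.1, n = 6.
(h/3)·[y₀ + 4y₁ + 2y₂ + 4y₃ + 2y₄ + 4y₅ + y₆] = 0.033333·(62.542) = 2.08473.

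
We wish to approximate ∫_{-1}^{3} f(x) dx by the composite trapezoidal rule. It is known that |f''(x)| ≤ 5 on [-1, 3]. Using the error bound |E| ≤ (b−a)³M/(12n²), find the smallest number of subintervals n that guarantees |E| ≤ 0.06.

22

Need 320/(12n²) ≤ 0.06.
n² ≥ 320/(12·0.06) = 444.444 ⇒ n ≥ 21.0819, so the smallest n is 22.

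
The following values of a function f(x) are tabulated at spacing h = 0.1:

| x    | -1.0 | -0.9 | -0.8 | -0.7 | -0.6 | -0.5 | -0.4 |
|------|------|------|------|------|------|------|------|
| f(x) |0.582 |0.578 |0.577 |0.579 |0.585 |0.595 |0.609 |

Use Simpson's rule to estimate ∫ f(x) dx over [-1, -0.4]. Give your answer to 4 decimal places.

h = 0.1, n = 6.
(h/3)·[y₀ + 4y₁ + 2y₂ + 4y₃ + 2y₄ + 4y₅ + y₆] = 0.033333·(10.523) = 0.3508.

0.3508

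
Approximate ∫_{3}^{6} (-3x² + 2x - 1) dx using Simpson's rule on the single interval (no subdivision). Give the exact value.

-165

S = (b−a)/6 · [f(3) + 4f(4.5) + f(6)] = 0.5·[(-22) + 4·(-52.75) + (-97)] = -165.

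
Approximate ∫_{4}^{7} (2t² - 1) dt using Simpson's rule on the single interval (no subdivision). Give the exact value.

183

S = (b−a)/6 · [f(4) + 4f(5.5) + f(7)] = 0.5·[31 + 4·59.5 + 97] = 183.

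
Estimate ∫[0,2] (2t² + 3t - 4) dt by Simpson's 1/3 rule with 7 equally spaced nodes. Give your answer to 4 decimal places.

3.3333

h = (2 − 0)/6 = 0.333333.
Nodes t₀,…,t₆ = 0, 0.333333, 0.666667, 1, 1.333333, 1.666667, 2.
f(t) = 2t² + 3t - 4: f₀=-4, f₁=-2.777778, f₂=-1.111111, f₃=1, f₄=3.555556, f₅=6.555556, f₆=10.
(h/3)·[f₀ + 4f₁ + 2f₂ + 4f₃ + 2f₄ + 4f₅ + f₆] = 0.111111·(30) = 3.3333.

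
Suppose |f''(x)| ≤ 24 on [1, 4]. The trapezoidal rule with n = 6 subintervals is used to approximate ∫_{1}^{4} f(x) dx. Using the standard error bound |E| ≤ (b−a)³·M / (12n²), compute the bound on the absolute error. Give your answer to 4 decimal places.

1.5000

|E| ≤ (3)³·24 / (12·6²) = 648/432 = 1.5000.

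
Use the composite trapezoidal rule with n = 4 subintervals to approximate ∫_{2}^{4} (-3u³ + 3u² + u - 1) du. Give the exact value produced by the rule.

h = (4 − 2)/4 = 0.5.
Nodes u₀,…,u₄ = 2, 2.5, 3, 3.5, 4.
f(u) = -3u³ + 3u² + u - 1: f₀=-11, f₁=-26.625, f₂=-52, f₃=-89.375, f₄=-141.
(h/2)·[f₀ + 2f₁ + 2f₂ + 2f₃ + f₄] = 0.25·(-488) = -122.

-122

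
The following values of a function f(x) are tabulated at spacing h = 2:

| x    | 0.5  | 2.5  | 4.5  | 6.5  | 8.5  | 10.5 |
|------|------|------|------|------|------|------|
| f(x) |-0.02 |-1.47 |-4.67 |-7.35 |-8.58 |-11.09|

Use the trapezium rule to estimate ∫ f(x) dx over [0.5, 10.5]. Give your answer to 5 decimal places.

-55.25000

h = 2, n = 5.
(h/2)·[y₀ + 2y₁ + 2y₂ + 2y₃ + 2y₄ + y₅] = 1·(-55.25) = -55.25000.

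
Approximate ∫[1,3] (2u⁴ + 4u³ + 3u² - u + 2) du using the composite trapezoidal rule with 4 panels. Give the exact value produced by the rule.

209.375

h = (3 − 1)/4 = 0.5.
Nodes u₀,…,u₄ = 1, 1.5, 2, 2.5, 3.
f(u) = 2u⁴ + 4u³ + 3u² - u + 2: f₀=10, f₁=30.875, f₂=76, f₃=158.875, f₄=296.
(h/2)·[f₀ + 2f₁ + 2f₂ + 2f₃ + f₄] = 0.25·(837.5) = 209.375.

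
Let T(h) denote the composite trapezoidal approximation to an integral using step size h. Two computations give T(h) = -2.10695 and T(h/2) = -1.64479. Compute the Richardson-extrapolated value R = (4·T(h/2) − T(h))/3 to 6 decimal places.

R = (4·T(h/2) − T(h)) / 3 = (4·(-1.64479) − (-2.10695))/3 = (-4.47221)/3 = -1.490737.

-1.490737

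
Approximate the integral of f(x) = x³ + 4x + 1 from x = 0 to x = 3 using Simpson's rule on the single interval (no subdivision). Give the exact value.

41.25

S = (b−a)/6 · [f(0) + 4f(1.5) + f(3)] = 0.5·[1 + 4·10.375 + 40] = 41.25.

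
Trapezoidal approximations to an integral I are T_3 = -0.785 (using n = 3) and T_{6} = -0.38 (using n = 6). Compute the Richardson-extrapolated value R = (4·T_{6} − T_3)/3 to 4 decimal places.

-0.2450

R = (4·T_{6} − T_3) / 3 = (4·(-0.38) − (-0.785))/3 = (-0.735)/3 = -0.2450.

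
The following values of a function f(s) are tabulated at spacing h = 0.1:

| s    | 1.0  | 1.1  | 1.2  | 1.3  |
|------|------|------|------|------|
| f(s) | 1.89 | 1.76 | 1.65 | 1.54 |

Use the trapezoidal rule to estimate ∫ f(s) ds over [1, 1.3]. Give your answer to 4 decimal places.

0.5125

h = 0.1, n = 3.
(h/2)·[y₀ + 2y₁ + 2y₂ + y₃] = 0.05·(10.25) = 0.5125.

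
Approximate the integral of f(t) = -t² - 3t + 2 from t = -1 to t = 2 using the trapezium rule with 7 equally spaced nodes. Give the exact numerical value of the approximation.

-1.625

h = (2 − (-1))/6 = 0.5.
Nodes t₀,…,t₆ = -1, -0.5, 0, 0.5, 1, 1.5, 2.
f(t) = -t² - 3t + 2: f₀=4, f₁=3.25, f₂=2, f₃=0.25, f₄=-2, f₅=-4.75, f₆=-8.
(h/2)·[f₀ + 2f₁ + 2f₂ + 2f₃ + 2f₄ + 2f₅ + f₆] = 0.25·(-6.5) = -1.625.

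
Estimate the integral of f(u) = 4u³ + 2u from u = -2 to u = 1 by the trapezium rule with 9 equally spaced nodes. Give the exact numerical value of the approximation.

-18.421875

h = (1 − (-2))/8 = 0.375.
Nodes u₀,…,u₈ = -2, -1.625, -1.25, -0.875, -0.5, -0.125, 0.25, 0.625, 1.
f(u) = 4u³ + 2u: f₀=-36, f₁=-20.4140625, f₂=-10.3125, f₃=-4.4296875, f₄=-1.5, f₅=-0.2578125, f₆=0.5625, f₇=2.2265625, f₈=6.
(h/2)·[f₀ + 2f₁ + 2f₂ + 2f₃ + 2f₄ + 2f₅ + 2f₆ + 2f₇ + f₈] = 0.1875·(-98.25) = -18.421875.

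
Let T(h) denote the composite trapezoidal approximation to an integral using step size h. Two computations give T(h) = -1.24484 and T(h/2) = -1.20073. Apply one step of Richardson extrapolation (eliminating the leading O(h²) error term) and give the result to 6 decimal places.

R = (4·T(h/2) − T(h)) / 3 = (4·(-1.20073) − (-1.24484))/3 = (-3.55808)/3 = -1.186027.

-1.186027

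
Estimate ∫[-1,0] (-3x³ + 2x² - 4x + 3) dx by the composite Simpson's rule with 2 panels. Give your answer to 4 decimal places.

6.4167

h = (0 − (-1))/2 = 0.5.
Nodes x₀,…,x₂ = -1, -0.5, 0.
f(x) = -3x³ + 2x² - 4x + 3: f₀=12, f₁=5.875, f₂=3.
(h/3)·[f₀ + 4f₁ + f₂] = 0.166667·(38.5) = 6.4167.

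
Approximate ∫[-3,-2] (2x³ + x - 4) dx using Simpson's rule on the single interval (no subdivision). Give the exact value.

-39

S = (b−a)/6 · [f(-3) + 4f(-2.5) + f(-2)] = 0.166667·[(-61) + 4·(-37.75) + (-22)] = -39.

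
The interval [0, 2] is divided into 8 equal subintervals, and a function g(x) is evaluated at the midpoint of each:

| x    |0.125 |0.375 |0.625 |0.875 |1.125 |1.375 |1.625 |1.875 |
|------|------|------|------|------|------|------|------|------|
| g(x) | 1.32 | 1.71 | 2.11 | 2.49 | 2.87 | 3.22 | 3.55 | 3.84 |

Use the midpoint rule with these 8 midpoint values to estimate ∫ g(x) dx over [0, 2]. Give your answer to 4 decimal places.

h = 0.25, n = 8.
h·[y(m₁) + y(m₂) + y(m₃) + y(m₄) + y(m₅) + y(m₆) + y(m₇) + y(m₈)] = 0.25·(21.11) = 5.2775.

5.2775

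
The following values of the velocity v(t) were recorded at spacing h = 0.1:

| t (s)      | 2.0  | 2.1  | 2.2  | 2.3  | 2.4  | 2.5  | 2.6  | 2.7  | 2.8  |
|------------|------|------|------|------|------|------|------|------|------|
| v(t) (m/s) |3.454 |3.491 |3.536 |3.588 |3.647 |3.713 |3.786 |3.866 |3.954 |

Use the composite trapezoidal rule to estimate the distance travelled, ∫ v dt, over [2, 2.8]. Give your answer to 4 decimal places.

h = 0.1, n = 8.
(h/2)·[y₀ + 2y₁ + 2y₂ + 2y₃ + 2y₄ + 2y₅ + 2y₆ + 2y₇ + y₈] = 0.05·(58.662) = 2.9331.

2.9331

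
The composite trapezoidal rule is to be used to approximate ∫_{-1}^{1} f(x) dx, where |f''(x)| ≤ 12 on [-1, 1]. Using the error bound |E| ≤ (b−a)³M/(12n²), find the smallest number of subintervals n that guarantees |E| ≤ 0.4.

Need 96/(12n²) ≤ 0.4.
n² ≥ 96/(12·0.4) = 20 ⇒ n ≥ 4.4721, so the smallest n is 5.

5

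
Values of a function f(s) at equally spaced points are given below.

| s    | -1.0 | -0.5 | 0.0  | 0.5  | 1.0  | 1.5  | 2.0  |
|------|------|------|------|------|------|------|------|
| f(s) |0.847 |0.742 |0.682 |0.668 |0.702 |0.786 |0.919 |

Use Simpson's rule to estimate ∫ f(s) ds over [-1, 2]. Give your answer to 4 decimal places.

h = 0.5, n = 6.
(h/3)·[y₀ + 4y₁ + 2y₂ + 4y₃ + 2y₄ + 4y₅ + y₆] = 0.166667·(13.318) = 2.2197.

2.2197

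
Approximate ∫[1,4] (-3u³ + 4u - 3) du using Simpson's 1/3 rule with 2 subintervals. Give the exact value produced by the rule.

-170.25

h = (4 − 1)/2 = 1.5.
Nodes u₀,…,u₂ = 1, 2.5, 4.
f(u) = -3u³ + 4u - 3: f₀=-2, f₁=-39.875, f₂=-179.
(h/3)·[f₀ + 4f₁ + f₂] = 0.5·(-340.5) = -170.25.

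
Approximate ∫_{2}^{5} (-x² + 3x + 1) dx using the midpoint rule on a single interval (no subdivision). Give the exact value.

-2.25

M = (b−a)·f(3.5) = 3·(-0.75) = -2.25.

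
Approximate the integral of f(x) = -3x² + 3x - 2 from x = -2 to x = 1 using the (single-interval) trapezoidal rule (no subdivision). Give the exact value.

-33

T = (b−a)/2 · [f(-2) + f(1)] = 1.5·[(-20) + (-2)] = -33.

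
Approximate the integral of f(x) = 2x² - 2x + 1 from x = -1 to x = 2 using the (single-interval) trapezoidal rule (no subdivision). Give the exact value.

15

T = (b−a)/2 · [f(-1) + f(2)] = 1.5·[5 + 5] = 15.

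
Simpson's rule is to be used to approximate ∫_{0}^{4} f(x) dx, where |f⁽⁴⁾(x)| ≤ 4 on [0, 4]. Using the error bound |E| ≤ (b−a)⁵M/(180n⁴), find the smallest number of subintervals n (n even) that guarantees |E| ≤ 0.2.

4

Need 4096/(180n⁴) ≤ 0.2.
n⁴ ≥ 4096/(180·0.2) = 113.778 ⇒ n ≥ 3.2660, so the smallest even n is 4. (n must be even for Simpson's rule.)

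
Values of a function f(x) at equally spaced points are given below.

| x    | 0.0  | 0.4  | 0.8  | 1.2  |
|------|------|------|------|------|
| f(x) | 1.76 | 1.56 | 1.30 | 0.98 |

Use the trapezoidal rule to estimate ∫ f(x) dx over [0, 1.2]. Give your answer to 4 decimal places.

1.6920

h = 0.4, n = 3.
(h/2)·[y₀ + 2y₁ + 2y₂ + y₃] = 0.2·(8.46) = 1.6920.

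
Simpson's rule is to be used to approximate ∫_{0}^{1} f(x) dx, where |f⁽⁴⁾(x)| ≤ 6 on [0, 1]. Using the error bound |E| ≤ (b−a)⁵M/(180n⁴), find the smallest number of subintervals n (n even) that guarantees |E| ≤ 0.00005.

6

Need 6/(180n⁴) ≤ 0.00005.
n⁴ ≥ 6/(180·0.00005) = 666.667 ⇒ n ≥ 5.0813, so the smallest even n is 6. (n must be even for Simpson's rule.)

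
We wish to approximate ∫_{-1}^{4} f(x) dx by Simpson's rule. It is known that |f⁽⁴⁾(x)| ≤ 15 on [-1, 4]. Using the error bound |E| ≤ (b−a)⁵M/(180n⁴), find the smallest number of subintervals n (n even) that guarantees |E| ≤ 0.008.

14

Need 46875/(180n⁴) ≤ 0.008.
n⁴ ≥ 46875/(180·0.008) = 32552.1 ⇒ n ≥ 13.4321, so the smallest even n is 14. (n must be even for Simpson's rule.)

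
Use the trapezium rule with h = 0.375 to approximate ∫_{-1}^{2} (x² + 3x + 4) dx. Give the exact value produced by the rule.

19.5703125

h = (2 − (-1))/8 = 0.375.
Nodes x₀,…,x₈ = -1, -0.625, -0.25, 0.125, 0.5, 0.875, 1.25, 1.625, 2.
f(x) = x² + 3x + 4: f₀=2, f₁=2.515625, f₂=3.3125, f₃=4.390625, f₄=5.75, f₅=7.390625, f₆=9.3125, f₇=11.515625, f₈=14.
(h/2)·[f₀ + 2f₁ + 2f₂ + 2f₃ + 2f₄ + 2f₅ + 2f₆ + 2f₇ + f₈] = 0.1875·(104.375) = 19.5703125.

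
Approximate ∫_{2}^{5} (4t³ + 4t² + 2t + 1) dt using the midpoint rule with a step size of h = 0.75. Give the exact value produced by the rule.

782.53125

h = (5 − 2)/4 = 0.75.
Midpoints m₁,…,m₄ = 2.375, 3.125, 3.875, 4.625.
f(m₁)=81.8984375, f(m₂)=168.3828125, f(m₃)=301.5546875, f(m₄)=491.5390625.
h·[f(m₁) + f(m₂) + f(m₃) + f(m₄)] = 0.75·(1043.375) = 782.53125.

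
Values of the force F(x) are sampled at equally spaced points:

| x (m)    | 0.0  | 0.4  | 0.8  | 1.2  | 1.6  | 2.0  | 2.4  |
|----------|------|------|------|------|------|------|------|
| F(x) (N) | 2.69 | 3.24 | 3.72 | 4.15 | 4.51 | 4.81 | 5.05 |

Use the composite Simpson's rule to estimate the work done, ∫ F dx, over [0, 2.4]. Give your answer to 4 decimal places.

9.7333

h = 0.4, n = 6.
(h/3)·[y₀ + 4y₁ + 2y₂ + 4y₃ + 2y₄ + 4y₅ + y₆] = 0.133333·(73.00) = 9.7333.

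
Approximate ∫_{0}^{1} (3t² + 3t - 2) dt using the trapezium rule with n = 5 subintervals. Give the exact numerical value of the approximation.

0.52

h = (1 − 0)/5 = 0.2.
Nodes t₀,…,t₅ = 0, 0.2, 0.4, 0.6, 0.8, 1.
f(t) = 3t² + 3t - 2: f₀=-2, f₁=-1.28, f₂=-0.32, f₃=0.88, f₄=2.32, f₅=4.
(h/2)·[f₀ + 2f₁ + 2f₂ + 2f₃ + 2f₄ + f₅] = 0.1·(5.2) = 0.52.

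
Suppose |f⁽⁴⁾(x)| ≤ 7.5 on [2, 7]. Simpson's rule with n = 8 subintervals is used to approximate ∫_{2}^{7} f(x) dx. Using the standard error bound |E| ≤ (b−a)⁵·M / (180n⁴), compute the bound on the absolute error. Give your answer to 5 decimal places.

|E| ≤ (5)⁵·7.5 / (180·8⁴) = 23437.5/737280 = 0.03179.

0.03179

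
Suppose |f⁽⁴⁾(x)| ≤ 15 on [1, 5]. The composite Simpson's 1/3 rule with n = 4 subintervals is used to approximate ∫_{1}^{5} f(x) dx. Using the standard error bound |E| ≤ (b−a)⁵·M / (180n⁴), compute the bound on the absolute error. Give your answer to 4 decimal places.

0.3333

|E| ≤ (4)⁵·15 / (180·4⁴) = 15360/46080 = 0.3333.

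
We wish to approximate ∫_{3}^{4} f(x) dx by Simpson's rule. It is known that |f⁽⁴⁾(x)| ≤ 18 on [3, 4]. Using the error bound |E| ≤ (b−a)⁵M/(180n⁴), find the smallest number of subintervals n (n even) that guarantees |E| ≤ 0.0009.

Need 18/(180n⁴) ≤ 0.0009.
n⁴ ≥ 18/(180·0.0009) = 111.111 ⇒ n ≥ 3.2467, so the smallest even n is 4. (n must be even for Simpson's rule.)

4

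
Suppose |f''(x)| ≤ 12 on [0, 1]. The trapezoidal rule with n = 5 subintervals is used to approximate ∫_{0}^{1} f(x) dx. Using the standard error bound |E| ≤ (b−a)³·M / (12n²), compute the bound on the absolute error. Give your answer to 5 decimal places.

0.04000

|E| ≤ (1)³·12 / (12·5²) = 12/300 = 0.04000.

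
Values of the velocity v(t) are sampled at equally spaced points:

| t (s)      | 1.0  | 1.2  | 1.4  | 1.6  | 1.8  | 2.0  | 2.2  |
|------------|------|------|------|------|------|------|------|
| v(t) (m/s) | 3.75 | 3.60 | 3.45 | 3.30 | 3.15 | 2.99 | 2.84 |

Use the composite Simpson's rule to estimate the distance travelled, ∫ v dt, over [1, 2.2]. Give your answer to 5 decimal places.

h = 0.2, n = 6.
(h/3)·[y₀ + 4y₁ + 2y₂ + 4y₃ + 2y₄ + 4y₅ + y₆] = 0.066667·(59.35) = 3.95667.

3.95667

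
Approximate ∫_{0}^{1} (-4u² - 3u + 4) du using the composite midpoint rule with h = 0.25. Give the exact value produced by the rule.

h = (1 − 0)/4 = 0.25.
Midpoints m₁,…,m₄ = 0.125, 0.375, 0.625, 0.875.
f(m₁)=3.5625, f(m₂)=2.3125, f(m₃)=0.5625, f(m₄)=-1.6875.
h·[f(m₁) + f(m₂) + f(m₃) + f(m₄)] = 0.25·(4.75) = 1.1875.

1.1875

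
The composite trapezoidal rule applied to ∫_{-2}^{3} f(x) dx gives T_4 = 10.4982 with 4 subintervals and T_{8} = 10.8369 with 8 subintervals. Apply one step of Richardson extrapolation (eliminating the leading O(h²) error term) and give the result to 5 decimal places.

10.94980

R = (4·T_{8} − T_4) / 3 = (4·10.8369 − 10.4982)/3 = (32.8494)/3 = 10.94980.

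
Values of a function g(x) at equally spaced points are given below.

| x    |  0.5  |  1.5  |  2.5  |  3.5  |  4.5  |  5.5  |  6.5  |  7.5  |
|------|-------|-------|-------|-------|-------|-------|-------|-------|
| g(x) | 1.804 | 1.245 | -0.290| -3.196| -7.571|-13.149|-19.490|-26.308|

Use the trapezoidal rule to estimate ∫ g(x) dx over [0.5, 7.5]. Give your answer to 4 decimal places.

-54.7030

h = 1, n = 7.
(h/2)·[y₀ + 2y₁ + 2y₂ + 2y₃ + 2y₄ + 2y₅ + 2y₆ + y₇] = 0.5·(-109.406) = -54.7030.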